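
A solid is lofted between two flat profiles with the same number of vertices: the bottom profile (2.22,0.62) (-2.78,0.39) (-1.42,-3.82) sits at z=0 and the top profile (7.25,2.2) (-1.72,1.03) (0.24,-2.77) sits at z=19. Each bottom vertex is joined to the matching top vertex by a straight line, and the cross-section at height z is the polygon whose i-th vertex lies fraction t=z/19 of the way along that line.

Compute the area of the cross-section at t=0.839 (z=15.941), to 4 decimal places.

Cross-section at t=0.839: each vertex is (1-t)·p0[i] + t·p1[i].
  v1: (1-0.839)·(2.22,0.62) + 0.839·(7.25,2.2) = (6.4402,1.9456)
  v2: (1-0.839)·(-2.78,0.39) + 0.839·(-1.72,1.03) = (-1.8907,0.9270)
  v3: (1-0.839)·(-1.42,-3.82) + 0.839·(0.24,-2.77) = (-0.0273,-2.9390)
Shoelace sum Σ(x_i·y_{i+1} − x_{i+1}·y_i):
  i=1: 6.4402·0.9270 − -1.8907·1.9456 = +9.6483 (running +9.6483)
  i=2: -1.8907·-2.9390 − -0.0273·0.9270 = +5.5820 (running +15.2303)
  i=3: -0.0273·1.9456 − 6.4402·-2.9390 = +18.8749 (running +34.1052)
Area = |Σ|/2 = |34.1052|/2 = 17.0526

Area at t=0.839: 17.0526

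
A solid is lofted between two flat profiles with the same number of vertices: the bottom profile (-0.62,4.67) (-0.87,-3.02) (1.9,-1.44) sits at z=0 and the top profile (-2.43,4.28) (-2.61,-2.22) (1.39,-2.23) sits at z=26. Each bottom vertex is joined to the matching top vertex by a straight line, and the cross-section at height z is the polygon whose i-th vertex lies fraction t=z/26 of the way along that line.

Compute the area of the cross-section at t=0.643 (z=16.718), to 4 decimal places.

Area at t=0.643: 12.2721

Cross-section at t=0.643: each vertex is (1-t)·p0[i] + t·p1[i].
  v1: (1-0.643)·(-0.62,4.67) + 0.643·(-2.43,4.28) = (-1.7838,4.4192)
  v2: (1-0.643)·(-0.87,-3.02) + 0.643·(-2.61,-2.22) = (-1.9888,-2.5056)
  v3: (1-0.643)·(1.9,-1.44) + 0.643·(1.39,-2.23) = (1.5721,-1.9480)
Shoelace sum Σ(x_i·y_{i+1} − x_{i+1}·y_i):
  i=1: -1.7838·-2.5056 − -1.9888·4.4192 = +13.2586 (running +13.2586)
  i=2: -1.9888·-1.9480 − 1.5721·-2.5056 = +7.8131 (running +21.0718)
  i=3: 1.5721·4.4192 − -1.7838·-1.9480 = +3.4725 (running +24.5442)
Area = |Σ|/2 = |24.5442|/2 = 12.2721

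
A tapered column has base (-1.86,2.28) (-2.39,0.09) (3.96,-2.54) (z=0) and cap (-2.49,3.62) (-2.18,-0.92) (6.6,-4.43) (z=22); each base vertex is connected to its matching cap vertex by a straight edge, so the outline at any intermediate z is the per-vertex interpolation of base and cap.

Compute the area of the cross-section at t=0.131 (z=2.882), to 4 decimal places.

Area at t=0.131: 8.9047

Cross-section at t=0.131: each vertex is (1-t)·p0[i] + t·p1[i].
  v1: (1-0.131)·(-1.86,2.28) + 0.131·(-2.49,3.62) = (-1.9425,2.4555)
  v2: (1-0.131)·(-2.39,0.09) + 0.131·(-2.18,-0.92) = (-2.3625,-0.0423)
  v3: (1-0.131)·(3.96,-2.54) + 0.131·(6.6,-4.43) = (4.3058,-2.7876)
Shoelace sum Σ(x_i·y_{i+1} − x_{i+1}·y_i):
  i=1: -1.9425·-0.0423 − -2.3625·2.4555 = +5.8834 (running +5.8834)
  i=2: -2.3625·-2.7876 − 4.3058·-0.0423 = +6.7678 (running +12.6512)
  i=3: 4.3058·2.4555 − -1.9425·-2.7876 = +5.1582 (running +17.8094)
Area = |Σ|/2 = |17.8094|/2 = 8.9047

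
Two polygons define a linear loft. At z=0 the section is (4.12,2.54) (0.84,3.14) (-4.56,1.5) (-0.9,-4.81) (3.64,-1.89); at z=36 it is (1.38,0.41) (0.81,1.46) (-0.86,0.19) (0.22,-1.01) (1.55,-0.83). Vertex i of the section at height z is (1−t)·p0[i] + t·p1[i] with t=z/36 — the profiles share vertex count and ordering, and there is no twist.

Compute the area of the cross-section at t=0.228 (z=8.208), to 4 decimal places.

Cross-section at t=0.228: each vertex is (1-t)·p0[i] + t·p1[i].
  v1: (1-0.228)·(4.12,2.54) + 0.228·(1.38,0.41) = (3.4953,2.0544)
  v2: (1-0.228)·(0.84,3.14) + 0.228·(0.81,1.46) = (0.8332,2.7570)
  v3: (1-0.228)·(-4.56,1.5) + 0.228·(-0.86,0.19) = (-3.7164,1.2013)
  v4: (1-0.228)·(-0.9,-4.81) + 0.228·(0.22,-1.01) = (-0.6446,-3.9436)
  v5: (1-0.228)·(3.64,-1.89) + 0.228·(1.55,-0.83) = (3.1635,-1.6483)
Shoelace sum Σ(x_i·y_{i+1} − x_{i+1}·y_i):
  i=1: 3.4953·2.7570 − 0.8332·2.0544 = +7.9247 (running +7.9247)
  i=2: 0.8332·1.2013 − -3.7164·2.7570 = +11.2469 (running +19.1716)
  i=3: -3.7164·-3.9436 − -0.6446·1.2013 = +15.4304 (running +34.6020)
  i=4: -0.6446·-1.6483 − 3.1635·-3.9436 = +13.5381 (running +48.1401)
  i=5: 3.1635·2.0544 − 3.4953·-1.6483 = +12.2603 (running +60.4003)
Area = |Σ|/2 = |60.4003|/2 = 30.2002

Area at t=0.228: 30.2002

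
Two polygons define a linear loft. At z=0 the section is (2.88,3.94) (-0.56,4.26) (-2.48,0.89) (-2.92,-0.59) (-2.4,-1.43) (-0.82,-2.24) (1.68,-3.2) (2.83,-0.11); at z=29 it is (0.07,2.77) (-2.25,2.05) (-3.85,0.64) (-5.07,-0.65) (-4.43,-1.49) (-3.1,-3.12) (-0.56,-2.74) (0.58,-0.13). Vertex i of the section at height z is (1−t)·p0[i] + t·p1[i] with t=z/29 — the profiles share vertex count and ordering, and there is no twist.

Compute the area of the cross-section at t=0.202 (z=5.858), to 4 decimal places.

Area at t=0.202: 28.8655

Cross-section at t=0.202: each vertex is (1-t)·p0[i] + t·p1[i].
  v1: (1-0.202)·(2.88,3.94) + 0.202·(0.07,2.77) = (2.3124,3.7037)
  v2: (1-0.202)·(-0.56,4.26) + 0.202·(-2.25,2.05) = (-0.9014,3.8136)
  v3: (1-0.202)·(-2.48,0.89) + 0.202·(-3.85,0.64) = (-2.7567,0.8395)
  v4: (1-0.202)·(-2.92,-0.59) + 0.202·(-5.07,-0.65) = (-3.3543,-0.6021)
  v5: (1-0.202)·(-2.4,-1.43) + 0.202·(-4.43,-1.49) = (-2.8101,-1.4421)
  v6: (1-0.202)·(-0.82,-2.24) + 0.202·(-3.1,-3.12) = (-1.2806,-2.4178)
  v7: (1-0.202)·(1.68,-3.2) + 0.202·(-0.56,-2.74) = (1.2275,-3.1071)
  v8: (1-0.202)·(2.83,-0.11) + 0.202·(0.58,-0.13) = (2.3755,-0.1140)
Shoelace sum Σ(x_i·y_{i+1} − x_{i+1}·y_i):
  i=1: 2.3124·3.8136 − -0.9014·3.7037 = +12.1569 (running +12.1569)
  i=2: -0.9014·0.8395 − -2.7567·3.8136 = +9.7563 (running +21.9132)
  i=3: -2.7567·-0.6021 − -3.3543·0.8395 = +4.4758 (running +26.3890)
  i=4: -3.3543·-1.4421 − -2.8101·-0.6021 = +3.1453 (running +29.5343)
  i=5: -2.8101·-2.4178 − -1.2806·-1.4421 = +4.9473 (running +34.4817)
  i=6: -1.2806·-3.1071 − 1.2275·-2.4178 = +6.9467 (running +41.4283)
  i=7: 1.2275·-0.1140 − 2.3755·-3.1071 = +7.2409 (running +48.6692)
  i=8: 2.3755·3.7037 − 2.3124·-0.1140 = +9.0617 (running +57.7309)
Area = |Σ|/2 = |57.7309|/2 = 28.8655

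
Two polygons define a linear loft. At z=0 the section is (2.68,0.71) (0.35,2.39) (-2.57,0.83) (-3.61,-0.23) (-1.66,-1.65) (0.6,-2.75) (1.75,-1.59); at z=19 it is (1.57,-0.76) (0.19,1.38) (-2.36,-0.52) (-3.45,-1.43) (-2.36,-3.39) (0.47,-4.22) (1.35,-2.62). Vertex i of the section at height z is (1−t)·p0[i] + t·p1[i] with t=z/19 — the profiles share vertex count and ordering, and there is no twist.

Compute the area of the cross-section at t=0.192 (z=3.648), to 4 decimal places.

Area at t=0.192: 18.1275

Cross-section at t=0.192: each vertex is (1-t)·p0[i] + t·p1[i].
  v1: (1-0.192)·(2.68,0.71) + 0.192·(1.57,-0.76) = (2.4669,0.4278)
  v2: (1-0.192)·(0.35,2.39) + 0.192·(0.19,1.38) = (0.3193,2.1961)
  v3: (1-0.192)·(-2.57,0.83) + 0.192·(-2.36,-0.52) = (-2.5297,0.5708)
  v4: (1-0.192)·(-3.61,-0.23) + 0.192·(-3.45,-1.43) = (-3.5793,-0.4604)
  v5: (1-0.192)·(-1.66,-1.65) + 0.192·(-2.36,-3.39) = (-1.7944,-1.9841)
  v6: (1-0.192)·(0.6,-2.75) + 0.192·(0.47,-4.22) = (0.5750,-3.0322)
  v7: (1-0.192)·(1.75,-1.59) + 0.192·(1.35,-2.62) = (1.6732,-1.7878)
Shoelace sum Σ(x_i·y_{i+1} − x_{i+1}·y_i):
  i=1: 2.4669·2.1961 − 0.3193·0.4278 = +5.2809 (running +5.2809)
  i=2: 0.3193·0.5708 − -2.5297·2.1961 = +5.7376 (running +11.0185)
  i=3: -2.5297·-0.4604 − -3.5793·0.5708 = +3.2077 (running +14.2262)
  i=4: -3.5793·-1.9841 − -1.7944·-0.4604 = +6.2754 (running +20.5017)
  i=5: -1.7944·-3.0322 − 0.5750·-1.9841 = +6.5820 (running +27.0836)
  i=6: 0.5750·-1.7878 − 1.6732·-3.0322 = +4.0455 (running +31.1292)
  i=7: 1.6732·0.4278 − 2.4669·-1.7878 = +5.1259 (running +36.2551)
Area = |Σ|/2 = |36.2551|/2 = 18.1275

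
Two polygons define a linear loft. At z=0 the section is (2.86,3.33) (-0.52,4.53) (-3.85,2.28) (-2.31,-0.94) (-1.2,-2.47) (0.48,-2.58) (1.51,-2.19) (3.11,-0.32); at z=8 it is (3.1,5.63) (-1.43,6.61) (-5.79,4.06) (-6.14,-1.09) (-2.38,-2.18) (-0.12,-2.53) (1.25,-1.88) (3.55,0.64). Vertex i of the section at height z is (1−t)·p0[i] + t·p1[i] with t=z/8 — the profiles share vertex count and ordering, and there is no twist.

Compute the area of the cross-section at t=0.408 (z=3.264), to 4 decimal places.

Cross-section at t=0.408: each vertex is (1-t)·p0[i] + t·p1[i].
  v1: (1-0.408)·(2.86,3.33) + 0.408·(3.1,5.63) = (2.9579,4.2684)
  v2: (1-0.408)·(-0.52,4.53) + 0.408·(-1.43,6.61) = (-0.8913,5.3786)
  v3: (1-0.408)·(-3.85,2.28) + 0.408·(-5.79,4.06) = (-4.6415,3.0062)
  v4: (1-0.408)·(-2.31,-0.94) + 0.408·(-6.14,-1.09) = (-3.8726,-1.0012)
  v5: (1-0.408)·(-1.2,-2.47) + 0.408·(-2.38,-2.18) = (-1.6814,-2.3517)
  v6: (1-0.408)·(0.48,-2.58) + 0.408·(-0.12,-2.53) = (0.2352,-2.5596)
  v7: (1-0.408)·(1.51,-2.19) + 0.408·(1.25,-1.88) = (1.4039,-2.0635)
  v8: (1-0.408)·(3.11,-0.32) + 0.408·(3.55,0.64) = (3.2895,0.0717)
Shoelace sum Σ(x_i·y_{i+1} − x_{i+1}·y_i):
  i=1: 2.9579·5.3786 − -0.8913·4.2684 = +19.7139 (running +19.7139)
  i=2: -0.8913·3.0062 − -4.6415·5.3786 = +22.2857 (running +41.9996)
  i=3: -4.6415·-1.0012 − -3.8726·3.0062 = +16.2892 (running +58.2888)
  i=4: -3.8726·-2.3517 − -1.6814·-1.0012 = +7.4238 (running +65.7125)
  i=5: -1.6814·-2.5596 − 0.2352·-2.3517 = +4.8569 (running +70.5694)
  i=6: 0.2352·-2.0635 − 1.4039·-2.5596 = +3.1081 (running +73.6776)
  i=7: 1.4039·0.0717 − 3.2895·-2.0635 = +6.8886 (running +80.5662)
  i=8: 3.2895·4.2684 − 2.9579·0.0717 = +13.8290 (running +94.3952)
Area = |Σ|/2 = |94.3952|/2 = 47.1976

Area at t=0.408: 47.1976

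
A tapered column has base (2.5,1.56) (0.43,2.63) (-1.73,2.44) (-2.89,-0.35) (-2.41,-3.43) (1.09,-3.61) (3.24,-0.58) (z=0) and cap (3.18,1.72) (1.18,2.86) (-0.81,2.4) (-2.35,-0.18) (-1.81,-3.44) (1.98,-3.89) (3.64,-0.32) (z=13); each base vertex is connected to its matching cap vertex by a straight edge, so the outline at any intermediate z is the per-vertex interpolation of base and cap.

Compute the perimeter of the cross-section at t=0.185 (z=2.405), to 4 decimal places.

Cross-section at t=0.185: each vertex is (1-t)·p0[i] + t·p1[i].
  v1: (1-0.185)·(2.5,1.56) + 0.185·(3.18,1.72) = (2.6258,1.5896)
  v2: (1-0.185)·(0.43,2.63) + 0.185·(1.18,2.86) = (0.5687,2.6725)
  v3: (1-0.185)·(-1.73,2.44) + 0.185·(-0.81,2.4) = (-1.5598,2.4326)
  v4: (1-0.185)·(-2.89,-0.35) + 0.185·(-2.35,-0.18) = (-2.7901,-0.3185)
  v5: (1-0.185)·(-2.41,-3.43) + 0.185·(-1.81,-3.44) = (-2.2990,-3.4318)
  v6: (1-0.185)·(1.09,-3.61) + 0.185·(1.98,-3.89) = (1.2547,-3.6618)
  v7: (1-0.185)·(3.24,-0.58) + 0.185·(3.64,-0.32) = (3.3140,-0.5319)
Perimeter = Σ |v_{i+1} − v_i|:
  edge 1→2: √(-2.0570² + 1.0829²) = 2.3247 (running 2.3247)
  edge 2→3: √(-2.1285² + -0.2399²) = 2.1420 (running 4.4667)
  edge 3→4: √(-1.2303² + -2.7511²) = 3.0137 (running 7.4804)
  edge 4→5: √(0.4911² + -3.1133²) = 3.1518 (running 10.6322)
  edge 5→6: √(3.5537² + -0.2300²) = 3.5611 (running 14.1933)
  edge 6→7: √(2.0594² + 3.1299²) = 3.7466 (running 17.9399)
  edge 7→1: √(-0.6882² + 2.1215²) = 2.2303 (running 20.1703)
Perimeter = 20.1703

Perimeter at t=0.185: 20.1703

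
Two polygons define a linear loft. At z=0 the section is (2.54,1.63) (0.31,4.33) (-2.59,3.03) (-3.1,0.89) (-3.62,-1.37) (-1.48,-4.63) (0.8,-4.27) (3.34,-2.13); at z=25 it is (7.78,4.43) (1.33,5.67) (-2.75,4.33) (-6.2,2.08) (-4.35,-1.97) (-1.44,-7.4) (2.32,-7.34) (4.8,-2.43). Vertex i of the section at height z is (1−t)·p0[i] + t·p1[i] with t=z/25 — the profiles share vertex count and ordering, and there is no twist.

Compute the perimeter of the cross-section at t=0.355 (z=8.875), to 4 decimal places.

Cross-section at t=0.355: each vertex is (1-t)·p0[i] + t·p1[i].
  v1: (1-0.355)·(2.54,1.63) + 0.355·(7.78,4.43) = (4.4002,2.6240)
  v2: (1-0.355)·(0.31,4.33) + 0.355·(1.33,5.67) = (0.6721,4.8057)
  v3: (1-0.355)·(-2.59,3.03) + 0.355·(-2.75,4.33) = (-2.6468,3.4915)
  v4: (1-0.355)·(-3.1,0.89) + 0.355·(-6.2,2.08) = (-4.2005,1.3125)
  v5: (1-0.355)·(-3.62,-1.37) + 0.355·(-4.35,-1.97) = (-3.8792,-1.5830)
  v6: (1-0.355)·(-1.48,-4.63) + 0.355·(-1.44,-7.4) = (-1.4658,-5.6133)
  v7: (1-0.355)·(0.8,-4.27) + 0.355·(2.32,-7.34) = (1.3396,-5.3598)
  v8: (1-0.355)·(3.34,-2.13) + 0.355·(4.8,-2.43) = (3.8583,-2.2365)
Perimeter = Σ |v_{i+1} − v_i|:
  edge 1→2: √(-3.7281² + 2.1817²) = 4.3196 (running 4.3196)
  edge 2→3: √(-3.3189² + -1.3142²) = 3.5696 (running 7.8892)
  edge 3→4: √(-1.5537² + -2.1791²) = 2.6762 (running 10.5654)
  edge 4→5: √(0.3213² + -2.8955²) = 2.9132 (running 13.4786)
  edge 5→6: √(2.4134² + -4.0303²) = 4.6977 (running 18.1763)
  edge 6→7: √(2.8054² + 0.2535²) = 2.8168 (running 20.9931)
  edge 7→8: √(2.5187² + 3.1233²) = 4.0124 (running 25.0055)
  edge 8→1: √(0.5419² + 4.8605²) = 4.8906 (running 29.8961)
Perimeter = 29.8961

Perimeter at t=0.355: 29.8961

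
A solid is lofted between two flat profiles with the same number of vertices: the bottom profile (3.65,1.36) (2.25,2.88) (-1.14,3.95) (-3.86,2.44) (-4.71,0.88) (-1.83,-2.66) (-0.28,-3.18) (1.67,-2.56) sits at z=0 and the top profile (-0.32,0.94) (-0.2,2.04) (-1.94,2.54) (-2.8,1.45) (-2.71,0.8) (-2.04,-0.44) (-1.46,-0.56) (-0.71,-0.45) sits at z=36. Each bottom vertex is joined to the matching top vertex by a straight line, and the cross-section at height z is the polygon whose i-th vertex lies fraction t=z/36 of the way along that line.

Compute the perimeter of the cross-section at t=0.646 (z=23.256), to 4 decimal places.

Cross-section at t=0.646: each vertex is (1-t)·p0[i] + t·p1[i].
  v1: (1-0.646)·(3.65,1.36) + 0.646·(-0.32,0.94) = (1.0854,1.0887)
  v2: (1-0.646)·(2.25,2.88) + 0.646·(-0.2,2.04) = (0.6673,2.3374)
  v3: (1-0.646)·(-1.14,3.95) + 0.646·(-1.94,2.54) = (-1.6568,3.0391)
  v4: (1-0.646)·(-3.86,2.44) + 0.646·(-2.8,1.45) = (-3.1752,1.8005)
  v5: (1-0.646)·(-4.71,0.88) + 0.646·(-2.71,0.8) = (-3.4180,0.8283)
  v6: (1-0.646)·(-1.83,-2.66) + 0.646·(-2.04,-0.44) = (-1.9657,-1.2259)
  v7: (1-0.646)·(-0.28,-3.18) + 0.646·(-1.46,-0.56) = (-1.0423,-1.4875)
  v8: (1-0.646)·(1.67,-2.56) + 0.646·(-0.71,-0.45) = (0.1325,-1.1969)
Perimeter = Σ |v_{i+1} − v_i|:
  edge 1→2: √(-0.4181² + 1.2487²) = 1.3168 (running 1.3168)
  edge 2→3: √(-2.3241² + 0.7018²) = 2.4277 (running 3.7446)
  edge 3→4: √(-1.5184² + -1.2387²) = 1.9596 (running 5.7041)
  edge 4→5: √(-0.2428² + -0.9721²) = 1.0020 (running 6.7061)
  edge 5→6: √(1.4523² + -2.0542²) = 2.5158 (running 9.2219)
  edge 6→7: √(0.9234² + -0.2616²) = 0.9597 (running 10.1816)
  edge 7→8: √(1.1748² + 0.2905²) = 1.2102 (running 11.3918)
  edge 8→1: √(0.9529² + 2.2856²) = 2.4763 (running 13.8681)
Perimeter = 13.8681

Perimeter at t=0.646: 13.8681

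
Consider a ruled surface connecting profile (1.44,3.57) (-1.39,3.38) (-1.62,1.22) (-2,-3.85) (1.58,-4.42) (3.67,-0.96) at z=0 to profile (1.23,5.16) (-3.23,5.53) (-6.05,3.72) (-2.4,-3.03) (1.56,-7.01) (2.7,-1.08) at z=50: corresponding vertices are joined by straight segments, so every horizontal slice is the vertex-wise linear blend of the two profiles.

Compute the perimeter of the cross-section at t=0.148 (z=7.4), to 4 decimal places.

Cross-section at t=0.148: each vertex is (1-t)·p0[i] + t·p1[i].
  v1: (1-0.148)·(1.44,3.57) + 0.148·(1.23,5.16) = (1.4089,3.8053)
  v2: (1-0.148)·(-1.39,3.38) + 0.148·(-3.23,5.53) = (-1.6623,3.6982)
  v3: (1-0.148)·(-1.62,1.22) + 0.148·(-6.05,3.72) = (-2.2756,1.5900)
  v4: (1-0.148)·(-2,-3.85) + 0.148·(-2.4,-3.03) = (-2.0592,-3.7286)
  v5: (1-0.148)·(1.58,-4.42) + 0.148·(1.56,-7.01) = (1.5770,-4.8033)
  v6: (1-0.148)·(3.67,-0.96) + 0.148·(2.7,-1.08) = (3.5264,-0.9778)
Perimeter = Σ |v_{i+1} − v_i|:
  edge 1→2: √(-3.0712² + -0.1071²) = 3.0731 (running 3.0731)
  edge 2→3: √(-0.6133² + -2.1082²) = 2.1956 (running 5.2687)
  edge 3→4: √(0.2164² + -5.3186²) = 5.3230 (running 10.5918)
  edge 4→5: √(3.6362² + -1.0747²) = 3.7917 (running 14.3835)
  edge 5→6: √(1.9494² + 3.8256²) = 4.2936 (running 18.6771)
  edge 6→1: √(-2.1175² + 4.7831²) = 5.2308 (running 23.9079)
Perimeter = 23.9079

Perimeter at t=0.148: 23.9079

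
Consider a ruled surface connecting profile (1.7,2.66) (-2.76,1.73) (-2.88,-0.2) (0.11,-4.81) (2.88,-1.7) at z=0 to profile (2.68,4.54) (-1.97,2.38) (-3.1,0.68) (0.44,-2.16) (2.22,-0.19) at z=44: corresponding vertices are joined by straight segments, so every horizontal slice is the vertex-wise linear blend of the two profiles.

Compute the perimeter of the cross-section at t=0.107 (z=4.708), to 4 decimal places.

Perimeter at t=0.107: 20.4094

Cross-section at t=0.107: each vertex is (1-t)·p0[i] + t·p1[i].
  v1: (1-0.107)·(1.7,2.66) + 0.107·(2.68,4.54) = (1.8049,2.8612)
  v2: (1-0.107)·(-2.76,1.73) + 0.107·(-1.97,2.38) = (-2.6755,1.7995)
  v3: (1-0.107)·(-2.88,-0.2) + 0.107·(-3.1,0.68) = (-2.9035,-0.1058)
  v4: (1-0.107)·(0.11,-4.81) + 0.107·(0.44,-2.16) = (0.1453,-4.5264)
  v5: (1-0.107)·(2.88,-1.7) + 0.107·(2.22,-0.19) = (2.8094,-1.5384)
Perimeter = Σ |v_{i+1} − v_i|:
  edge 1→2: √(-4.4803² + -1.0616²) = 4.6044 (running 4.6044)
  edge 2→3: √(-0.2281² + -1.9054²) = 1.9190 (running 6.5234)
  edge 3→4: √(3.0488² + -4.4206²) = 5.3700 (running 11.8934)
  edge 4→5: √(2.6641² + 2.9880²) = 4.0032 (running 15.8966)
  edge 5→1: √(-1.0045² + 4.3996²) = 4.5128 (running 20.4094)
Perimeter = 20.4094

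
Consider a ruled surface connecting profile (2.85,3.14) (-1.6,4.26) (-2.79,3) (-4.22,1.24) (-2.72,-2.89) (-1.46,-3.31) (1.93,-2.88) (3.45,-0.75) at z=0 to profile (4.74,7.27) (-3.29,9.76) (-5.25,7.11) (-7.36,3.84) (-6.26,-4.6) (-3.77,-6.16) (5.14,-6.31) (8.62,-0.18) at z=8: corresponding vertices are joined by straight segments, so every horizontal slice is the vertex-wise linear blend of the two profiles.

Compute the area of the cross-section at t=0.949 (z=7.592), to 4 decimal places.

Area at t=0.949: 180.7145

Cross-section at t=0.949: each vertex is (1-t)·p0[i] + t·p1[i].
  v1: (1-0.949)·(2.85,3.14) + 0.949·(4.74,7.27) = (4.6436,7.0594)
  v2: (1-0.949)·(-1.6,4.26) + 0.949·(-3.29,9.76) = (-3.2038,9.4795)
  v3: (1-0.949)·(-2.79,3) + 0.949·(-5.25,7.11) = (-5.1245,6.9004)
  v4: (1-0.949)·(-4.22,1.24) + 0.949·(-7.36,3.84) = (-7.1999,3.7074)
  v5: (1-0.949)·(-2.72,-2.89) + 0.949·(-6.26,-4.6) = (-6.0795,-4.5128)
  v6: (1-0.949)·(-1.46,-3.31) + 0.949·(-3.77,-6.16) = (-3.6522,-6.0147)
  v7: (1-0.949)·(1.93,-2.88) + 0.949·(5.14,-6.31) = (4.9763,-6.1351)
  v8: (1-0.949)·(3.45,-0.75) + 0.949·(8.62,-0.18) = (8.3563,-0.2091)
Shoelace sum Σ(x_i·y_{i+1} − x_{i+1}·y_i):
  i=1: 4.6436·9.4795 − -3.2038·7.0594 = +66.6360 (running +66.6360)
  i=2: -3.2038·6.9004 − -5.1245·9.4795 = +26.4705 (running +93.1065)
  i=3: -5.1245·3.7074 − -7.1999·6.9004 = +30.6831 (running +123.7896)
  i=4: -7.1999·-4.5128 − -6.0795·3.7074 = +55.0304 (running +178.8201)
  i=5: -6.0795·-6.0147 − -3.6522·-4.5128 = +20.0843 (running +198.9043)
  i=6: -3.6522·-6.1351 − 4.9763·-6.0147 = +52.3371 (running +251.2414)
  i=7: 4.9763·-0.2091 − 8.3563·-6.1351 = +50.2263 (running +301.4677)
  i=8: 8.3563·7.0594 − 4.6436·-0.2091 = +59.9613 (running +361.4290)
Area = |Σ|/2 = |361.4290|/2 = 180.7145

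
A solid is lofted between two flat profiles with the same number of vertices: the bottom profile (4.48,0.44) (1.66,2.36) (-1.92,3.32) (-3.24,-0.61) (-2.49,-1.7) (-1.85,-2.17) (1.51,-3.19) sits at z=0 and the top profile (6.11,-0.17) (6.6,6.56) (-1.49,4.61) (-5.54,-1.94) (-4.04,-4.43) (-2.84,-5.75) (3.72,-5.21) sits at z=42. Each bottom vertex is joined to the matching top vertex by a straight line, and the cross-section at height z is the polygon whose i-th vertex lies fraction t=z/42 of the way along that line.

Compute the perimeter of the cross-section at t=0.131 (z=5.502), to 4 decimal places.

Cross-section at t=0.131: each vertex is (1-t)·p0[i] + t·p1[i].
  v1: (1-0.131)·(4.48,0.44) + 0.131·(6.11,-0.17) = (4.6935,0.3601)
  v2: (1-0.131)·(1.66,2.36) + 0.131·(6.6,6.56) = (2.3071,2.9102)
  v3: (1-0.131)·(-1.92,3.32) + 0.131·(-1.49,4.61) = (-1.8637,3.4890)
  v4: (1-0.131)·(-3.24,-0.61) + 0.131·(-5.54,-1.94) = (-3.5413,-0.7842)
  v5: (1-0.131)·(-2.49,-1.7) + 0.131·(-4.04,-4.43) = (-2.6931,-2.0576)
  v6: (1-0.131)·(-1.85,-2.17) + 0.131·(-2.84,-5.75) = (-1.9797,-2.6390)
  v7: (1-0.131)·(1.51,-3.19) + 0.131·(3.72,-5.21) = (1.7995,-3.4546)
Perimeter = Σ |v_{i+1} − v_i|:
  edge 1→2: √(-2.3864² + 2.5501²) = 3.4926 (running 3.4926)
  edge 2→3: √(-4.1708² + 0.5788²) = 4.2108 (running 7.7033)
  edge 3→4: √(-1.6776² + -4.2732²) = 4.5907 (running 12.2941)
  edge 4→5: √(0.8482² + -1.2734²) = 1.5301 (running 13.8241)
  edge 5→6: √(0.7134² + -0.5814²) = 0.9202 (running 14.7444)
  edge 6→7: √(3.7792² + -0.8156²) = 3.8662 (running 18.6106)
  edge 7→1: √(2.8940² + 3.8147²) = 4.7883 (running 23.3988)
Perimeter = 23.3988

Perimeter at t=0.131: 23.3988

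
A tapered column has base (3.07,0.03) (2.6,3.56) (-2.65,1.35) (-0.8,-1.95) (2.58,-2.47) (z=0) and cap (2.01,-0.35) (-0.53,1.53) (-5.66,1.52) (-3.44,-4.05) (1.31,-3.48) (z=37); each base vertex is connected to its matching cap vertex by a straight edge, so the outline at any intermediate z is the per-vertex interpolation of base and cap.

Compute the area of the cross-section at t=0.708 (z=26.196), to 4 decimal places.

Cross-section at t=0.708: each vertex is (1-t)·p0[i] + t·p1[i].
  v1: (1-0.708)·(3.07,0.03) + 0.708·(2.01,-0.35) = (2.3195,-0.2390)
  v2: (1-0.708)·(2.6,3.56) + 0.708·(-0.53,1.53) = (0.3840,2.1228)
  v3: (1-0.708)·(-2.65,1.35) + 0.708·(-5.66,1.52) = (-4.7811,1.4704)
  v4: (1-0.708)·(-0.8,-1.95) + 0.708·(-3.44,-4.05) = (-2.6691,-3.4368)
  v5: (1-0.708)·(2.58,-2.47) + 0.708·(1.31,-3.48) = (1.6808,-3.1851)
Shoelace sum Σ(x_i·y_{i+1} − x_{i+1}·y_i):
  i=1: 2.3195·2.1228 − 0.3840·-0.2390 = +5.0156 (running +5.0156)
  i=2: 0.3840·1.4704 − -4.7811·2.1228 = +10.7136 (running +15.7292)
  i=3: -4.7811·-3.4368 − -2.6691·1.4704 = +20.3562 (running +36.0854)
  i=4: -2.6691·-3.1851 − 1.6808·-3.4368 = +14.2781 (running +50.3635)
  i=5: 1.6808·-0.2390 − 2.3195·-3.1851 = +6.9861 (running +57.3495)
Area = |Σ|/2 = |57.3495|/2 = 28.6748

Area at t=0.708: 28.6748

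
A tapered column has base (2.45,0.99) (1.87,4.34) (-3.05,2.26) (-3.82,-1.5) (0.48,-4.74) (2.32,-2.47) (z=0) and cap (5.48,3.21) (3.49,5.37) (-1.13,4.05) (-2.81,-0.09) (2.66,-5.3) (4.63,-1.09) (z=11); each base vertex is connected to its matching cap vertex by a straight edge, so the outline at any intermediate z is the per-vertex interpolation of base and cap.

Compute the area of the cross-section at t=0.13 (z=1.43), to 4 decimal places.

Cross-section at t=0.13: each vertex is (1-t)·p0[i] + t·p1[i].
  v1: (1-0.13)·(2.45,0.99) + 0.13·(5.48,3.21) = (2.8439,1.2786)
  v2: (1-0.13)·(1.87,4.34) + 0.13·(3.49,5.37) = (2.0806,4.4739)
  v3: (1-0.13)·(-3.05,2.26) + 0.13·(-1.13,4.05) = (-2.8004,2.4927)
  v4: (1-0.13)·(-3.82,-1.5) + 0.13·(-2.81,-0.09) = (-3.6887,-1.3167)
  v5: (1-0.13)·(0.48,-4.74) + 0.13·(2.66,-5.3) = (0.7634,-4.8128)
  v6: (1-0.13)·(2.32,-2.47) + 0.13·(4.63,-1.09) = (2.6203,-2.2906)
Shoelace sum Σ(x_i·y_{i+1} − x_{i+1}·y_i):
  i=1: 2.8439·4.4739 − 2.0806·1.2786 = +10.0631 (running +10.0631)
  i=2: 2.0806·2.4927 − -2.8004·4.4739 = +17.7150 (running +27.7781)
  i=3: -2.8004·-1.3167 − -3.6887·2.4927 = +12.8821 (running +40.6602)
  i=4: -3.6887·-4.8128 − 0.7634·-1.3167 = +18.7581 (running +59.4183)
  i=5: 0.7634·-2.2906 − 2.6203·-4.8128 = +10.8623 (running +70.2807)
  i=6: 2.6203·1.2786 − 2.8439·-2.2906 = +9.8646 (running +80.1452)
Area = |Σ|/2 = |80.1452|/2 = 40.0726

Area at t=0.13: 40.0726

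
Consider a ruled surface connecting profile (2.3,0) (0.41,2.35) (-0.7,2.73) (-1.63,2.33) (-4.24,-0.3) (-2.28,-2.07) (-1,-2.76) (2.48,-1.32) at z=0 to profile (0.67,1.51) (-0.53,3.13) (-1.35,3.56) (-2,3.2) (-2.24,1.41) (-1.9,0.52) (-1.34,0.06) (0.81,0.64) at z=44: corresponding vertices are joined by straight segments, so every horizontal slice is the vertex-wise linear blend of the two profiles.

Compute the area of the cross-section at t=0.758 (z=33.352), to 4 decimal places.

Area at t=0.758: 10.1012

Cross-section at t=0.758: each vertex is (1-t)·p0[i] + t·p1[i].
  v1: (1-0.758)·(2.3,0) + 0.758·(0.67,1.51) = (1.0645,1.1446)
  v2: (1-0.758)·(0.41,2.35) + 0.758·(-0.53,3.13) = (-0.3025,2.9412)
  v3: (1-0.758)·(-0.7,2.73) + 0.758·(-1.35,3.56) = (-1.1927,3.3591)
  v4: (1-0.758)·(-1.63,2.33) + 0.758·(-2,3.2) = (-1.9105,2.9895)
  v5: (1-0.758)·(-4.24,-0.3) + 0.758·(-2.24,1.41) = (-2.7240,0.9962)
  v6: (1-0.758)·(-2.28,-2.07) + 0.758·(-1.9,0.52) = (-1.9920,-0.1068)
  v7: (1-0.758)·(-1,-2.76) + 0.758·(-1.34,0.06) = (-1.2577,-0.6224)
  v8: (1-0.758)·(2.48,-1.32) + 0.758·(0.81,0.64) = (1.2141,0.1657)
Shoelace sum Σ(x_i·y_{i+1} − x_{i+1}·y_i):
  i=1: 1.0645·2.9412 − -0.3025·1.1446 = +3.4771 (running +3.4771)
  i=2: -0.3025·3.3591 − -1.1927·2.9412 = +2.4918 (running +5.9689)
  i=3: -1.1927·2.9895 − -1.9105·3.3591 = +2.8520 (running +8.8209)
  i=4: -1.9105·0.9962 − -2.7240·2.9895 = +6.2401 (running +15.0610)
  i=5: -2.7240·-0.1068 − -1.9920·0.9962 = +2.2752 (running +17.3362)
  i=6: -1.9920·-0.6224 − -1.2577·-0.1068 = +1.1056 (running +18.4418)
  i=7: -1.2577·0.1657 − 1.2141·-0.6224 = +0.5474 (running +18.9891)
  i=8: 1.2141·1.1446 − 1.0645·0.1657 = +1.2133 (running +20.2025)
Area = |Σ|/2 = |20.2025|/2 = 10.1012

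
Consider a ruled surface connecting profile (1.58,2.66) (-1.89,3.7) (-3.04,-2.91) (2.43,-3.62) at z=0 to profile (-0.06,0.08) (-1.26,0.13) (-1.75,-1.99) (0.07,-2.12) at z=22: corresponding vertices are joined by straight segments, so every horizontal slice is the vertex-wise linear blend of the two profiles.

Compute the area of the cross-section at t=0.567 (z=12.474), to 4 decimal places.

Area at t=0.567: 11.2815

Cross-section at t=0.567: each vertex is (1-t)·p0[i] + t·p1[i].
  v1: (1-0.567)·(1.58,2.66) + 0.567·(-0.06,0.08) = (0.6501,1.1971)
  v2: (1-0.567)·(-1.89,3.7) + 0.567·(-1.26,0.13) = (-1.5328,1.6758)
  v3: (1-0.567)·(-3.04,-2.91) + 0.567·(-1.75,-1.99) = (-2.3086,-2.3884)
  v4: (1-0.567)·(2.43,-3.62) + 0.567·(0.07,-2.12) = (1.0919,-2.7695)
Shoelace sum Σ(x_i·y_{i+1} − x_{i+1}·y_i):
  i=1: 0.6501·1.6758 − -1.5328·1.1971 = +2.9244 (running +2.9244)
  i=2: -1.5328·-2.3884 − -2.3086·1.6758 = +7.5296 (running +10.4540)
  i=3: -2.3086·-2.7695 − 1.0919·-2.3884 = +9.0014 (running +19.4554)
  i=4: 1.0919·1.1971 − 0.6501·-2.7695 = +3.1076 (running +22.5630)
Area = |Σ|/2 = |22.5630|/2 = 11.2815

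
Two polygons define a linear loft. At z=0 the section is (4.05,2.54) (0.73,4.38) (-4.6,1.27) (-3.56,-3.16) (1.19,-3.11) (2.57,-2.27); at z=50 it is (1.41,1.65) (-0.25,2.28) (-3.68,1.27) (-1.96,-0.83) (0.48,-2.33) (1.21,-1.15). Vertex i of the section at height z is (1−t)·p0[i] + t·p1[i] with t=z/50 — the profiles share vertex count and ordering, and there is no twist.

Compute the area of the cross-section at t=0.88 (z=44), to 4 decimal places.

Cross-section at t=0.88: each vertex is (1-t)·p0[i] + t·p1[i].
  v1: (1-0.88)·(4.05,2.54) + 0.88·(1.41,1.65) = (1.7268,1.7568)
  v2: (1-0.88)·(0.73,4.38) + 0.88·(-0.25,2.28) = (-0.1324,2.5320)
  v3: (1-0.88)·(-4.6,1.27) + 0.88·(-3.68,1.27) = (-3.7904,1.2700)
  v4: (1-0.88)·(-3.56,-3.16) + 0.88·(-1.96,-0.83) = (-2.1520,-1.1096)
  v5: (1-0.88)·(1.19,-3.11) + 0.88·(0.48,-2.33) = (0.5652,-2.4236)
  v6: (1-0.88)·(2.57,-2.27) + 0.88·(1.21,-1.15) = (1.3732,-1.2844)
Shoelace sum Σ(x_i·y_{i+1} − x_{i+1}·y_i):
  i=1: 1.7268·2.5320 − -0.1324·1.7568 = +4.6049 (running +4.6049)
  i=2: -0.1324·1.2700 − -3.7904·2.5320 = +9.4291 (running +14.0340)
  i=3: -3.7904·-1.1096 − -2.1520·1.2700 = +6.9389 (running +20.9729)
  i=4: -2.1520·-2.4236 − 0.5652·-1.1096 = +5.8427 (running +26.8156)
  i=5: 0.5652·-1.2844 − 1.3732·-2.4236 = +2.6021 (running +29.4177)
  i=6: 1.3732·1.7568 − 1.7268·-1.2844 = +4.6303 (running +34.0481)
Area = |Σ|/2 = |34.0481|/2 = 17.0240

Area at t=0.88: 17.0240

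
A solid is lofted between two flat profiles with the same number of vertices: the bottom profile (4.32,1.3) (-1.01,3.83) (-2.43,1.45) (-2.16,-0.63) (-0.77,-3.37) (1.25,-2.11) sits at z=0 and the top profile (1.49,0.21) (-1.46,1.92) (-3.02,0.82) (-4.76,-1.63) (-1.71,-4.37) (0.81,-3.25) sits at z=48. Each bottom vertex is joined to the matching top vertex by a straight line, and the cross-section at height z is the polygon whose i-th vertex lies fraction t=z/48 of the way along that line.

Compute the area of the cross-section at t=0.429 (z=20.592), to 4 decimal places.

Cross-section at t=0.429: each vertex is (1-t)·p0[i] + t·p1[i].
  v1: (1-0.429)·(4.32,1.3) + 0.429·(1.49,0.21) = (3.1059,0.8324)
  v2: (1-0.429)·(-1.01,3.83) + 0.429·(-1.46,1.92) = (-1.2030,3.0106)
  v3: (1-0.429)·(-2.43,1.45) + 0.429·(-3.02,0.82) = (-2.6831,1.1797)
  v4: (1-0.429)·(-2.16,-0.63) + 0.429·(-4.76,-1.63) = (-3.2754,-1.0590)
  v5: (1-0.429)·(-0.77,-3.37) + 0.429·(-1.71,-4.37) = (-1.1733,-3.7990)
  v6: (1-0.429)·(1.25,-2.11) + 0.429·(0.81,-3.25) = (1.0612,-2.5991)
Shoelace sum Σ(x_i·y_{i+1} − x_{i+1}·y_i):
  i=1: 3.1059·3.0106 − -1.2030·0.8324 = +10.3522 (running +10.3522)
  i=2: -1.2030·1.1797 − -2.6831·3.0106 = +6.6585 (running +17.0107)
  i=3: -2.6831·-1.0590 − -3.2754·1.1797 = +6.7055 (running +23.7162)
  i=4: -3.2754·-3.7990 − -1.1733·-1.0590 = +11.2008 (running +34.9169)
  i=5: -1.1733·-2.5991 − 1.0612·-3.7990 = +7.0810 (running +41.9980)
  i=6: 1.0612·0.8324 − 3.1059·-2.5991 = +8.9559 (running +50.9538)
Area = |Σ|/2 = |50.9538|/2 = 25.4769

Area at t=0.429: 25.4769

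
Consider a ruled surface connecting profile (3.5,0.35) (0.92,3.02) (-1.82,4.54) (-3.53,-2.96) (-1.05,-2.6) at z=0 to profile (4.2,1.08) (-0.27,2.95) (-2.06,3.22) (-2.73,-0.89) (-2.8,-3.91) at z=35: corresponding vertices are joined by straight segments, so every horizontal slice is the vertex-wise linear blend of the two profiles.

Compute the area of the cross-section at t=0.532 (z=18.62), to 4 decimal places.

Area at t=0.532: 25.8202

Cross-section at t=0.532: each vertex is (1-t)·p0[i] + t·p1[i].
  v1: (1-0.532)·(3.5,0.35) + 0.532·(4.2,1.08) = (3.8724,0.7384)
  v2: (1-0.532)·(0.92,3.02) + 0.532·(-0.27,2.95) = (0.2869,2.9828)
  v3: (1-0.532)·(-1.82,4.54) + 0.532·(-2.06,3.22) = (-1.9477,3.8378)
  v4: (1-0.532)·(-3.53,-2.96) + 0.532·(-2.73,-0.89) = (-3.1044,-1.8588)
  v5: (1-0.532)·(-1.05,-2.6) + 0.532·(-2.8,-3.91) = (-1.9810,-3.2969)
Shoelace sum Σ(x_i·y_{i+1} − x_{i+1}·y_i):
  i=1: 3.8724·2.9828 − 0.2869·0.7384 = +11.3386 (running +11.3386)
  i=2: 0.2869·3.8378 − -1.9477·2.9828 = +6.9106 (running +18.2492)
  i=3: -1.9477·-1.8588 − -3.1044·3.8378 = +15.5342 (running +33.7834)
  i=4: -3.1044·-3.2969 − -1.9810·-1.8588 = +6.5528 (running +40.3361)
  i=5: -1.9810·0.7384 − 3.8724·-3.2969 = +11.3043 (running +51.6405)
Area = |Σ|/2 = |51.6405|/2 = 25.8202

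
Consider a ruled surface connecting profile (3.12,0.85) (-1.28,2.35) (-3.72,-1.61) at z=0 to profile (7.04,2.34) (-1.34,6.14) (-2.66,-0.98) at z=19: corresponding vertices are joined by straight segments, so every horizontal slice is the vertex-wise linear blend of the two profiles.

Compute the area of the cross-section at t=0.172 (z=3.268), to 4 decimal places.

Area at t=0.172: 13.5793

Cross-section at t=0.172: each vertex is (1-t)·p0[i] + t·p1[i].
  v1: (1-0.172)·(3.12,0.85) + 0.172·(7.04,2.34) = (3.7942,1.1063)
  v2: (1-0.172)·(-1.28,2.35) + 0.172·(-1.34,6.14) = (-1.2903,3.0019)
  v3: (1-0.172)·(-3.72,-1.61) + 0.172·(-2.66,-0.98) = (-3.5377,-1.5016)
Shoelace sum Σ(x_i·y_{i+1} − x_{i+1}·y_i):
  i=1: 3.7942·3.0019 − -1.2903·1.1063 = +12.8173 (running +12.8173)
  i=2: -1.2903·-1.5016 − -3.5377·3.0019 = +12.5573 (running +25.3746)
  i=3: -3.5377·1.1063 − 3.7942·-1.5016 = +1.7839 (running +27.1585)
Area = |Σ|/2 = |27.1585|/2 = 13.5793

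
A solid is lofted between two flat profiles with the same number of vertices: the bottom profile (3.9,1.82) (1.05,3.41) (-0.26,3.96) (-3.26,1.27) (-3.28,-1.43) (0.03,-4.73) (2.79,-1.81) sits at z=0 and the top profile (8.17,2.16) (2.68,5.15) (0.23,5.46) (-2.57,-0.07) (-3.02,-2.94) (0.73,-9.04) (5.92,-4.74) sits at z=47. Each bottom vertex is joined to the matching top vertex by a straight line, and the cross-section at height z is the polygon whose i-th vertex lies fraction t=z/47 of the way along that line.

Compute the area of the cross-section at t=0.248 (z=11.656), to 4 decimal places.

Area at t=0.248: 51.7502

Cross-section at t=0.248: each vertex is (1-t)·p0[i] + t·p1[i].
  v1: (1-0.248)·(3.9,1.82) + 0.248·(8.17,2.16) = (4.9590,1.9043)
  v2: (1-0.248)·(1.05,3.41) + 0.248·(2.68,5.15) = (1.4542,3.8415)
  v3: (1-0.248)·(-0.26,3.96) + 0.248·(0.23,5.46) = (-0.1385,4.3320)
  v4: (1-0.248)·(-3.26,1.27) + 0.248·(-2.57,-0.07) = (-3.0889,0.9377)
  v5: (1-0.248)·(-3.28,-1.43) + 0.248·(-3.02,-2.94) = (-3.2155,-1.8045)
  v6: (1-0.248)·(0.03,-4.73) + 0.248·(0.73,-9.04) = (0.2036,-5.7989)
  v7: (1-0.248)·(2.79,-1.81) + 0.248·(5.92,-4.74) = (3.5662,-2.5366)
Shoelace sum Σ(x_i·y_{i+1} − x_{i+1}·y_i):
  i=1: 4.9590·3.8415 − 1.4542·1.9043 = +16.2806 (running +16.2806)
  i=2: 1.4542·4.3320 − -0.1385·3.8415 = +6.8317 (running +23.1123)
  i=3: -0.1385·0.9377 − -3.0889·4.3320 = +13.2512 (running +36.3635)
  i=4: -3.0889·-1.8045 − -3.2155·0.9377 = +8.5890 (running +44.9525)
  i=5: -3.2155·-5.7989 − 0.2036·-1.8045 = +19.0138 (running +63.9663)
  i=6: 0.2036·-2.5366 − 3.5662·-5.7989 = +20.1637 (running +84.1300)
  i=7: 3.5662·1.9043 − 4.9590·-2.5366 = +19.3704 (running +103.5004)
Area = |Σ|/2 = |103.5004|/2 = 51.7502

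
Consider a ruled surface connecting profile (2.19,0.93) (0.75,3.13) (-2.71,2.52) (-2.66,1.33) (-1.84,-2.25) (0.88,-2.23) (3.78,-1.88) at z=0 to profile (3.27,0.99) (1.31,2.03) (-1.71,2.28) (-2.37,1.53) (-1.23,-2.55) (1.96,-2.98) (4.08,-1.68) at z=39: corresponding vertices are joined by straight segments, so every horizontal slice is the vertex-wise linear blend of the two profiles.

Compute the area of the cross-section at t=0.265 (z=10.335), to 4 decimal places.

Cross-section at t=0.265: each vertex is (1-t)·p0[i] + t·p1[i].
  v1: (1-0.265)·(2.19,0.93) + 0.265·(3.27,0.99) = (2.4762,0.9459)
  v2: (1-0.265)·(0.75,3.13) + 0.265·(1.31,2.03) = (0.8984,2.8385)
  v3: (1-0.265)·(-2.71,2.52) + 0.265·(-1.71,2.28) = (-2.4450,2.4564)
  v4: (1-0.265)·(-2.66,1.33) + 0.265·(-2.37,1.53) = (-2.5832,1.3830)
  v5: (1-0.265)·(-1.84,-2.25) + 0.265·(-1.23,-2.55) = (-1.6784,-2.3295)
  v6: (1-0.265)·(0.88,-2.23) + 0.265·(1.96,-2.98) = (1.1662,-2.4287)
  v7: (1-0.265)·(3.78,-1.88) + 0.265·(4.08,-1.68) = (3.8595,-1.8270)
Shoelace sum Σ(x_i·y_{i+1} − x_{i+1}·y_i):
  i=1: 2.4762·2.8385 − 0.8984·0.9459 = +6.1789 (running +6.1789)
  i=2: 0.8984·2.4564 − -2.4450·2.8385 = +9.1470 (running +15.3259)
  i=3: -2.4450·1.3830 − -2.5832·2.4564 = +2.9638 (running +18.2897)
  i=4: -2.5832·-2.3295 − -1.6784·1.3830 = +8.3386 (running +26.6283)
  i=5: -1.6784·-2.4287 − 1.1662·-2.3295 = +6.7930 (running +33.4212)
  i=6: 1.1662·-1.8270 − 3.8595·-2.4287 = +7.2431 (running +40.6643)
  i=7: 3.8595·0.9459 − 2.4762·-1.8270 = +8.1747 (running +48.8391)
Area = |Σ|/2 = |48.8391|/2 = 24.4195

Area at t=0.265: 24.4195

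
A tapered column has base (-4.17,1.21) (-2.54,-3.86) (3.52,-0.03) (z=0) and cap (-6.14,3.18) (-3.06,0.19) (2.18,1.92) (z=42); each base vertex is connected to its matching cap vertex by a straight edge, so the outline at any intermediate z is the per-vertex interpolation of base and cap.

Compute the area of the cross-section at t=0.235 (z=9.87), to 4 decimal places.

Cross-section at t=0.235: each vertex is (1-t)·p0[i] + t·p1[i].
  v1: (1-0.235)·(-4.17,1.21) + 0.235·(-6.14,3.18) = (-4.6329,1.6729)
  v2: (1-0.235)·(-2.54,-3.86) + 0.235·(-3.06,0.19) = (-2.6622,-2.9083)
  v3: (1-0.235)·(3.52,-0.03) + 0.235·(2.18,1.92) = (3.2051,0.4282)
Shoelace sum Σ(x_i·y_{i+1} − x_{i+1}·y_i):
  i=1: -4.6329·-2.9083 − -2.6622·1.6729 = +17.9275 (running +17.9275)
  i=2: -2.6622·0.4282 − 3.2051·-2.9083 = +8.1811 (running +26.1086)
  i=3: 3.2051·1.6729 − -4.6329·0.4282 = +7.3460 (running +33.4547)
Area = |Σ|/2 = |33.4547|/2 = 16.7273

Area at t=0.235: 16.7273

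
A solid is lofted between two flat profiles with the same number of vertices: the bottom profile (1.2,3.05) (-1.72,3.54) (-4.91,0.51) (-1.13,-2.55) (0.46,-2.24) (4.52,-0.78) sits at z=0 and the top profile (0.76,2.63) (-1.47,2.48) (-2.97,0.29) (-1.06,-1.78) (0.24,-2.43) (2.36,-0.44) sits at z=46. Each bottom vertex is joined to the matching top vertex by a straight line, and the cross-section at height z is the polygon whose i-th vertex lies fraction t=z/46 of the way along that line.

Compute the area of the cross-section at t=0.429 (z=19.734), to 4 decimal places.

Area at t=0.429: 25.7981

Cross-section at t=0.429: each vertex is (1-t)·p0[i] + t·p1[i].
  v1: (1-0.429)·(1.2,3.05) + 0.429·(0.76,2.63) = (1.0112,2.8698)
  v2: (1-0.429)·(-1.72,3.54) + 0.429·(-1.47,2.48) = (-1.6127,3.0853)
  v3: (1-0.429)·(-4.91,0.51) + 0.429·(-2.97,0.29) = (-4.0777,0.4156)
  v4: (1-0.429)·(-1.13,-2.55) + 0.429·(-1.06,-1.78) = (-1.1000,-2.2197)
  v5: (1-0.429)·(0.46,-2.24) + 0.429·(0.24,-2.43) = (0.3656,-2.3215)
  v6: (1-0.429)·(4.52,-0.78) + 0.429·(2.36,-0.44) = (3.5934,-0.6341)
Shoelace sum Σ(x_i·y_{i+1} − x_{i+1}·y_i):
  i=1: 1.0112·3.0853 − -1.6127·2.8698 = +7.7482 (running +7.7482)
  i=2: -1.6127·0.4156 − -4.0777·3.0853 = +11.9106 (running +19.6588)
  i=3: -4.0777·-2.2197 − -1.1000·0.4156 = +9.5084 (running +29.1672)
  i=4: -1.1000·-2.3215 − 0.3656·-2.2197 = +3.3651 (running +32.5324)
  i=5: 0.3656·-0.6341 − 3.5934·-2.3215 = +8.1102 (running +40.6426)
  i=6: 3.5934·2.8698 − 1.0112·-0.6341 = +10.9536 (running +51.5961)
Area = |Σ|/2 = |51.5961|/2 = 25.7981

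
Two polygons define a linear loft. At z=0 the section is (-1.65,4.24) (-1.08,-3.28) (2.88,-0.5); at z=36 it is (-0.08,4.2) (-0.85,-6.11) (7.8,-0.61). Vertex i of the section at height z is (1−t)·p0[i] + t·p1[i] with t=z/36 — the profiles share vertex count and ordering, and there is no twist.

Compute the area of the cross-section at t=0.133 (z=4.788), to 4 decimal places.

Cross-section at t=0.133: each vertex is (1-t)·p0[i] + t·p1[i].
  v1: (1-0.133)·(-1.65,4.24) + 0.133·(-0.08,4.2) = (-1.4412,4.2347)
  v2: (1-0.133)·(-1.08,-3.28) + 0.133·(-0.85,-6.11) = (-1.0494,-3.6564)
  v3: (1-0.133)·(2.88,-0.5) + 0.133·(7.8,-0.61) = (3.5344,-0.5146)
Shoelace sum Σ(x_i·y_{i+1} − x_{i+1}·y_i):
  i=1: -1.4412·-3.6564 − -1.0494·4.2347 = +9.7135 (running +9.7135)
  i=2: -1.0494·-0.5146 − 3.5344·-3.6564 = +13.4631 (running +23.1765)
  i=3: 3.5344·4.2347 − -1.4412·-0.5146 = +14.2252 (running +37.4017)
Area = |Σ|/2 = |37.4017|/2 = 18.7009

Area at t=0.133: 18.7009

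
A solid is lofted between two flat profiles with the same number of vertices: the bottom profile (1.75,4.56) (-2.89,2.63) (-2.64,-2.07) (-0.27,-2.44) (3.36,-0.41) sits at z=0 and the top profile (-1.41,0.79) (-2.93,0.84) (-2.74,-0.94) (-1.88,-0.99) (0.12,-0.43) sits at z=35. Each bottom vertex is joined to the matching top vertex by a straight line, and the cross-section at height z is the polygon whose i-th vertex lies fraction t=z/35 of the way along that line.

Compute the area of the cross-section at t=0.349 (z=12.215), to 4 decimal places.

Area at t=0.349: 18.4441

Cross-section at t=0.349: each vertex is (1-t)·p0[i] + t·p1[i].
  v1: (1-0.349)·(1.75,4.56) + 0.349·(-1.41,0.79) = (0.6472,3.2443)
  v2: (1-0.349)·(-2.89,2.63) + 0.349·(-2.93,0.84) = (-2.9040,2.0053)
  v3: (1-0.349)·(-2.64,-2.07) + 0.349·(-2.74,-0.94) = (-2.6749,-1.6756)
  v4: (1-0.349)·(-0.27,-2.44) + 0.349·(-1.88,-0.99) = (-0.8319,-1.9340)
  v5: (1-0.349)·(3.36,-0.41) + 0.349·(0.12,-0.43) = (2.2292,-0.4170)
Shoelace sum Σ(x_i·y_{i+1} − x_{i+1}·y_i):
  i=1: 0.6472·2.0053 − -2.9040·3.2443 = +10.7190 (running +10.7190)
  i=2: -2.9040·-1.6756 − -2.6749·2.0053 = +10.2299 (running +20.9489)
  i=3: -2.6749·-1.9340 − -0.8319·-1.6756 = +3.7792 (running +24.7281)
  i=4: -0.8319·-0.4170 − 2.2292·-1.9340 = +4.6581 (running +29.3862)
  i=5: 2.2292·3.2443 − 0.6472·-0.4170 = +7.5021 (running +36.8883)
Area = |Σ|/2 = |36.8883|/2 = 18.4441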